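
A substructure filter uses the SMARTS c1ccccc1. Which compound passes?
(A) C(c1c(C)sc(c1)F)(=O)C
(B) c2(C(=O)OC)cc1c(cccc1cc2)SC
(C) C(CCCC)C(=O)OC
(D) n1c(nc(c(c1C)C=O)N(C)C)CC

B

c1ccccc1 describes six aromatic carbons in a ring (a benzene ring).
(A) has a methyl group (-CH3) but no six-membered all-carbon aromatic ring is present.
(B) contains the required atom environment, so the pattern matches.
(C) has a methyl group (-CH3) but no six-membered all-carbon aromatic ring is present.
(D) has a methyl group (-CH3) but no six-membered all-carbon aromatic ring is present.
So the answer is (B).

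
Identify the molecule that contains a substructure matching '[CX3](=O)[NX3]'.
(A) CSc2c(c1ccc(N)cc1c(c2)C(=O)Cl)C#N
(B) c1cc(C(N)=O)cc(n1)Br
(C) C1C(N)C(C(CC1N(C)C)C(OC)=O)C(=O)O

B

[CX3](=O)[NX3] describes a carbonyl carbon bonded to a trivalent nitrogen (an amide).
(A) has a primary amino group (-NH2) but the -NH2 is not attached to a carbonyl carbon.
(B) contains a primary amide (-C(=O)NH2), which satisfies every atom and bond constraint.
(C) has a methyl-ester group (-C(=O)OCH3) but the carbonyl is bonded to O, not to an NX3 nitrogen.
So the answer is (B).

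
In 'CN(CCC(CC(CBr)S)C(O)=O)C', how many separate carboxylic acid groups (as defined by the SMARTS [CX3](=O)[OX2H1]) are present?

1

[CX3](=O)[OX2H1] is the SMARTS for a carboxylic acid: an sp2 carbon double-bonded to O and single-bonded to an -OH oxygen.
Exactly one fragment in the molecule meets all constraints, giving 1 match.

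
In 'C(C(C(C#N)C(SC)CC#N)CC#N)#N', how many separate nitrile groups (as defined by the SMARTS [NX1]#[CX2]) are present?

4

[NX1]#[CX2] is the SMARTS for a nitrile: a nitrogen triple-bonded to a two-connected carbon.
The molecule carries 4 separate instances of a nitrile (-C#N) meeting every constraint; each maps to a distinct set of atoms, giving 4 matches.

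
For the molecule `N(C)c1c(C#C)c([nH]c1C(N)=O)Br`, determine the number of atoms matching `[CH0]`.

2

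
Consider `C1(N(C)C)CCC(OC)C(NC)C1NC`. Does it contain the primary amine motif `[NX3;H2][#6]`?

No

The pattern [NX3;H2][#6] describes a trivalent nitrogen with two H attached to carbon — a primary amine.
The closest candidate here is a dimethylamino group (-N(CH3)2), but the nitrogen has H0, not H2. No other fragment satisfies the full query, so there is no match.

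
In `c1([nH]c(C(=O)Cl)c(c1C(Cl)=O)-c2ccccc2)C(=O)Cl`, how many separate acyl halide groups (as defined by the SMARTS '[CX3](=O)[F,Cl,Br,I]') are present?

[CX3](=O)[F,Cl,Br,I] is the SMARTS for an acyl halide: a carbonyl carbon bonded to a halogen.
The molecule carries 3 separate instances of an acyl chloride (-C(=O)Cl) meeting every constraint; each maps to a distinct set of atoms, giving 3 matches.

3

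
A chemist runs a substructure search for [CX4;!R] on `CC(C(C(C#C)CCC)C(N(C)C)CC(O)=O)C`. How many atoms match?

The query [CX4;!R] means: aliphatic carbon with four total connections, not in a ring.
Check the 18 heavy atoms by environment: 12× C (X4, acyclic) → match; 1× N (X3, acyclic) → no; 1× C (X3, acyclic) → no; 1× O (X1, acyclic) → no; 1× O (X2, acyclic) → no; 2× C (X2, acyclic) → no.
That gives 12 matching atoms.

12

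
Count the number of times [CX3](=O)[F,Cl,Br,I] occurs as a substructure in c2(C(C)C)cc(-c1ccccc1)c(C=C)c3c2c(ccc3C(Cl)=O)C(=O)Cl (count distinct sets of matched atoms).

2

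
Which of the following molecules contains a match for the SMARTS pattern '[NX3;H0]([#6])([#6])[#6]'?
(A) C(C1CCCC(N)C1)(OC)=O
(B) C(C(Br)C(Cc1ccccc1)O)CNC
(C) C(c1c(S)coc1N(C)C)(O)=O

C

[NX3;H0]([#6])([#6])[#6] describes a trivalent nitrogen with no H, bonded to three carbons (a tertiary amine).
(A) has a primary amino group (-NH2) but the nitrogen has H2, not H0 with three carbons.
(B) has an N-methylamino group (-NHCH3) but the nitrogen still has one H (H1), not H0.
(C) contains a dimethylamino group (-N(CH3)2), which satisfies every atom and bond constraint.
So the answer is (C).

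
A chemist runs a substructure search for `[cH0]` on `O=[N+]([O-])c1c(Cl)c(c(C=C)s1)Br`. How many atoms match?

4

Check the 12 heavy atoms by environment: 1× s (aromatic, H0) → no; 4× c (aromatic, H0) → match; 1× Cl (H0) → no; 1× Br (H0) → no; 1× N (charge +1, H0) → no; 1× O (charge -1, H0) → no; 1× O (H0) → no; 1× C (H1) → no; 1× C (H2) → no.
That gives 4 matching atoms.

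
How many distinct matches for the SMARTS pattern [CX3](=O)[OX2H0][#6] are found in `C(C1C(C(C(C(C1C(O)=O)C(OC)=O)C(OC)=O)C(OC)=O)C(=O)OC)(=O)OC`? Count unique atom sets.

[CX3](=O)[OX2H0][#6] is the SMARTS for an ester: a carbonyl carbon bonded to an oxygen that is itself bonded to carbon (no H on that O).
The molecule carries 5 separate instances of a methyl-ester group (-C(=O)OCH3) meeting every constraint; each maps to a distinct set of atoms, giving 5 matches.

5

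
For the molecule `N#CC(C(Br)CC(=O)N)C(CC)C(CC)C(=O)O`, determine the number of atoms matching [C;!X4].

3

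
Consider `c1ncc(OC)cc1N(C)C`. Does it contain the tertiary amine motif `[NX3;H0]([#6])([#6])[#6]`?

Yes

The pattern [NX3;H0]([#6])([#6])[#6] describes a trivalent nitrogen with no H, bonded to three carbons — a tertiary amine.
The molecule carries a dimethylamino group (-N(CH3)2), whose atoms satisfy every constraint of the query, so the pattern matches.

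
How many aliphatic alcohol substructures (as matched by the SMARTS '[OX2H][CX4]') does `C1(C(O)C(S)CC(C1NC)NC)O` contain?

2

[OX2H][CX4] is the SMARTS for an aliphatic alcohol: a hydroxyl oxygen bound to an sp3 (X4) carbon.
The molecule carries 2 separate instances of a hydroxyl group (-OH) meeting every constraint; each maps to a distinct set of atoms, giving 2 matches.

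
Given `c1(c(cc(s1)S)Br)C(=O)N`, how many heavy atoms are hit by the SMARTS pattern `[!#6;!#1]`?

The query [!#6;!#1] means: not carbon and not hydrogen — any heteroatom.
Check the 10 heavy atoms by environment: 1× s (aromatic) → match; 4× c (aromatic) → no; 1× S → match; 1× C → no; 1× O → match; 1× N → match; 1× Br → match.
Summing the matching environments: 1 + 1 + 1 + 1 + 1 = 5 matching atoms.

5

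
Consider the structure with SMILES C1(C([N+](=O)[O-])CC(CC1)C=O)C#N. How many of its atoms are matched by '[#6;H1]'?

4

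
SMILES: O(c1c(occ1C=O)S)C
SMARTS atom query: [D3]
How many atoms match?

Check the 10 heavy atoms by environment: 1× o (aromatic, D2) → no; 3× c (aromatic, D3) → match; 1× c (aromatic, D2) → no; 1× C (D2) → no; 1× O (D1) → no; 1× O (D2) → no; 1× C (D1) → no; 1× S (D1) → no.
That gives 3 matching atoms.

3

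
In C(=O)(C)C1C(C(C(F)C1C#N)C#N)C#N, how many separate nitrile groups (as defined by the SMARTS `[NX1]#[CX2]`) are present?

[NX1]#[CX2] is the SMARTS for a nitrile: a nitrogen triple-bonded to a two-connected carbon.
The molecule carries 3 separate instances of a nitrile (-C#N) meeting every constraint; each maps to a distinct set of atoms, giving 3 matches.

3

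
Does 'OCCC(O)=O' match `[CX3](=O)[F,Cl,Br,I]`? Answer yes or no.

No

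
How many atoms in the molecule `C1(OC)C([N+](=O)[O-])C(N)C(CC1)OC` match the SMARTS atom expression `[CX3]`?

0

Check the 14 heavy atoms by environment: 8× C (X4) → no; 2× O (X2) → no; 1× N (X3) → no; 1× N (charge +1, X3) → no; 1× O (charge -1, X1) → no; 1× O (X1) → no.
No environment satisfies the query, so 0 matching atoms.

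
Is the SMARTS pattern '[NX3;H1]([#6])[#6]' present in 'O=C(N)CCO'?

No

The pattern [NX3;H1]([#6])[#6] describes a trivalent nitrogen with one H, bonded to two carbons — a secondary amine.
The closest candidate here is a primary amide (-C(=O)NH2), but the -C(=O)NH2 nitrogen has H2, not H1. No other fragment satisfies the full query, so there is no match.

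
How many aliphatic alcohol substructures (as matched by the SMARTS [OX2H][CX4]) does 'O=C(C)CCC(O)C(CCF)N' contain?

[OX2H][CX4] is the SMARTS for an aliphatic alcohol: a hydroxyl oxygen bound to an sp3 (X4) carbon.
Exactly one fragment in the molecule meets all constraints, giving 1 match.

1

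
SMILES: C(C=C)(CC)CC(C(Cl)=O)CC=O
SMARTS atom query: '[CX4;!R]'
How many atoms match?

6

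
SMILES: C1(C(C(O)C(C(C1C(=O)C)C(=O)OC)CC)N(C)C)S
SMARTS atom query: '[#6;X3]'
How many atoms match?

2

Check the 20 heavy atoms by environment: 12× C (X4) → no; 2× C (X3) → match; 2× O (X1) → no; 1× S (X2) → no; 2× O (X2) → no; 1× N (X3) → no.
That gives 2 matching atoms.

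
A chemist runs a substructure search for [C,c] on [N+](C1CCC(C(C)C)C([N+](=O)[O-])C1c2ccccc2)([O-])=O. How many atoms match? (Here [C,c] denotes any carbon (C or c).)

15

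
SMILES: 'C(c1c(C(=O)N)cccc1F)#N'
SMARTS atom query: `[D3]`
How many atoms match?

4

Check the 12 heavy atoms by environment: 3× c (aromatic, D2) → no; 3× c (aromatic, D3) → match; 1× F (D1) → no; 1× C (D2) → no; 2× N (D1) → no; 1× C (D3) → match; 1× O (D1) → no.
Summing the matching environments: 3 + 1 = 4 matching atoms.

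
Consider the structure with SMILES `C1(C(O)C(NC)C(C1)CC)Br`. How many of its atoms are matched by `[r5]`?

5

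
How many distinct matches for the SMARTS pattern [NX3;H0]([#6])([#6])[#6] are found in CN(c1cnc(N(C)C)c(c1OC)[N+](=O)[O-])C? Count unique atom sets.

2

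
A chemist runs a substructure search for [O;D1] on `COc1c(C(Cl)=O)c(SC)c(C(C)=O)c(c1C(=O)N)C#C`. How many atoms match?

Check the 21 heavy atoms by environment: 6× c (aromatic, D3) → no; 1× S (D2) → no; 4× C (D1) → no; 1× O (D2) → no; 3× C (D3) → no; 3× O (D1) → match; 1× Cl (D1) → no; 1× N (D1) → no; 1× C (D2) → no.
That gives 3 matching atoms.

3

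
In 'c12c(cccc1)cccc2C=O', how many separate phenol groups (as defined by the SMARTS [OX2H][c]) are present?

[OX2H][c] is the SMARTS for a phenol: a hydroxyl oxygen attached to an aromatic carbon.
No fragment in the molecule satisfies every constraint, giving 0 matches.

0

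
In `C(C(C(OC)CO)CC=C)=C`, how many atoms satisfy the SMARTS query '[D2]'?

5

Check the 11 heavy atoms by environment: 4× C (D2) → match; 2× C (D3) → no; 1× O (D1) → no; 3× C (D1) → no; 1× O (D2) → match.
Summing the matching environments: 4 + 1 = 5 matching atoms.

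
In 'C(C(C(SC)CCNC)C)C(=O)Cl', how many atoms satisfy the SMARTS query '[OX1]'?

1

The query [OX1] means: aliphatic oxygen with one total connection — typically a carbonyl =O or an oxide.
Check the 13 heavy atoms by environment: 8× C (X4) → no; 1× N (X3) → no; 1× S (X2) → no; 1× C (X3) → no; 1× O (X1) → match; 1× Cl (X1) → no.
That gives 1 matching atom.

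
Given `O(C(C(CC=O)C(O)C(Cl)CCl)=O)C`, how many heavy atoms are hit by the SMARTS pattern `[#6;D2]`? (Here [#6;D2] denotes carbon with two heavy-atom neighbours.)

3

The query [#6;D2] means: any carbon bonded to exactly two heavy atoms.
Check the 14 heavy atoms by environment: 3× C (D2) → match; 4× C (D3) → no; 3× O (D1) → no; 2× Cl (D1) → no; 1× O (D2) → no; 1× C (D1) → no.
That gives 3 matching atoms.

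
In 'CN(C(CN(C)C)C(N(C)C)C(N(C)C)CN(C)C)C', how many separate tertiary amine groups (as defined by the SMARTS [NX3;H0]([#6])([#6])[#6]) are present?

5

[NX3;H0]([#6])([#6])[#6] is the SMARTS for a tertiary amine: a trivalent nitrogen with no H, bonded to three carbons.
The molecule carries 5 separate instances of a dimethylamino group (-N(CH3)2) meeting every constraint; each maps to a distinct set of atoms, giving 5 matches.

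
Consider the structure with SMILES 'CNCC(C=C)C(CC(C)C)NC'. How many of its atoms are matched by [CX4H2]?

The query [CX4H2] means: sp3 carbon (X4) with exactly two hydrogens.
Check the 13 heavy atoms by environment: 2× C (H2, X4) → match; 3× C (H1, X4) → no; 2× N (H1, X3) → no; 4× C (H3, X4) → no; 1× C (H1, X3) → no; 1× C (H2, X3) → no.
That gives 2 matching atoms.

2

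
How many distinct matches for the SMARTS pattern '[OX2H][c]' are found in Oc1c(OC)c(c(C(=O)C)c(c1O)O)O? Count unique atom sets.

4

[OX2H][c] is the SMARTS for a phenol: a hydroxyl oxygen attached to an aromatic carbon.
The molecule carries 4 separate instances of a hydroxyl group (-OH) meeting every constraint; each maps to a distinct set of atoms, giving 4 matches.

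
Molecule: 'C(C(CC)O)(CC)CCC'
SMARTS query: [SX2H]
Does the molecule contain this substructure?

No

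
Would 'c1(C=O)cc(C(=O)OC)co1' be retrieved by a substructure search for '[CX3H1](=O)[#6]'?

Yes

The pattern [CX3H1](=O)[#6] describes an sp2 carbon with one H, double-bonded to O and single-bonded to carbon — an aldehyde.
The molecule carries an aldehyde (-CHO), whose atoms satisfy every constraint of the query, so the pattern matches.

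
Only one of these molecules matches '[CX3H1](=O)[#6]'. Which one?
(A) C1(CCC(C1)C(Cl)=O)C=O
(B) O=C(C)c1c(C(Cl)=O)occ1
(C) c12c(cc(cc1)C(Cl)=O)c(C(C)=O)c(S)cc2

A

[CX3H1](=O)[#6] describes an sp2 carbon with one H, double-bonded to O and single-bonded to carbon (an aldehyde).
(A) contains an aldehyde (-CHO), which satisfies every atom and bond constraint.
(B) has an acetyl/ketone group (-C(=O)CH3) but the carbonyl carbon has H0 (two carbon neighbours), not H1.
(C) has an acetyl/ketone group (-C(=O)CH3) but the carbonyl carbon has H0 (two carbon neighbours), not H1.
So the answer is (A).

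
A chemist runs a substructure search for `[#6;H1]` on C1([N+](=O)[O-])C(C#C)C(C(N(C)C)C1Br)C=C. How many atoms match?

7

The query [#6;H1] means: any carbon bearing exactly one hydrogen.
Check the 16 heavy atoms by environment: 7× C (H1) → match; 1× Br (H0) → no; 1× C (H0) → no; 1× C (H2) → no; 1× N (H0) → no; 2× C (H3) → no; 1× N (charge +1, H0) → no; 1× O (charge -1, H0) → no; 1× O (H0) → no.
That gives 7 matching atoms.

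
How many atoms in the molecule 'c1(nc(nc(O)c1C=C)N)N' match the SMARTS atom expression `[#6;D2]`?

1

The query [#6;D2] means: any carbon bonded to exactly two heavy atoms.
Check the 11 heavy atoms by environment: 2× n (aromatic, D2) → no; 4× c (aromatic, D3) → no; 1× O (D1) → no; 2× N (D1) → no; 1× C (D2) → match; 1× C (D1) → no.
That gives 1 matching atom.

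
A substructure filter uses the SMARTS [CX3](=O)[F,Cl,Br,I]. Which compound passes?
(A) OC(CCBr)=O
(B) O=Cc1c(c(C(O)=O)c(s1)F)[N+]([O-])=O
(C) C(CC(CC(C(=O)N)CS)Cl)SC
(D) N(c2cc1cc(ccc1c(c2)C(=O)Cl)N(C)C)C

[CX3](=O)[F,Cl,Br,I] describes a carbonyl carbon bonded to a halogen (an acyl halide).
(A) has a carboxylic acid group (-C(=O)OH) but the carbonyl is bonded to -OH, not to a halogen.
(B) has a carboxylic acid group (-C(=O)OH) but the carbonyl is bonded to -OH, not to a halogen.
(C) has a chloro substituent but the Cl is not on a carbonyl carbon.
(D) contains an acyl chloride (-C(=O)Cl), which satisfies every atom and bond constraint.
So the answer is (D).

D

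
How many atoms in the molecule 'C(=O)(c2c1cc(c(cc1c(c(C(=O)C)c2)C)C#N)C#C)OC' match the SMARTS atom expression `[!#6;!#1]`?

4

Check the 22 heavy atoms by environment: 10× c (aromatic) → no; 8× C → no; 1× N → match; 3× O → match.
Summing the matching environments: 1 + 3 = 4 matching atoms.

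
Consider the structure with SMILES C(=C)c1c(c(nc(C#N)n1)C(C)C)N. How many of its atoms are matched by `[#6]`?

The query [#6] means: #6 matches any atom with atomic number 6 (carbon, aromatic or aliphatic).
Check the 14 heavy atoms by environment: 2× n (aromatic) → no; 4× c (aromatic) → match; 6× C → match; 2× N → no.
Summing the matching environments: 4 + 6 = 10 matching atoms.

10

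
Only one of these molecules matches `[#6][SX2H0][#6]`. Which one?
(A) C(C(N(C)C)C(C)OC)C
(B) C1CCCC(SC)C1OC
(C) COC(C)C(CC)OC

[#6][SX2H0][#6] describes an aliphatic sulfur bridging two carbons with no H on the sulfur (a thioether).
(A) has a methoxy ether (-OCH3) but the bridging atom is O, not S.
(B) contains a methylthio ether (-SCH3), which satisfies every atom and bond constraint.
(C) has a methoxy ether (-OCH3) but the bridging atom is O, not S.
So the answer is (B).

B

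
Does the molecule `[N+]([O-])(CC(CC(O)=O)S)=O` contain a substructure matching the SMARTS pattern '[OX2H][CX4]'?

The pattern [OX2H][CX4] describes a hydroxyl oxygen bound to an sp3 (X4) carbon — an aliphatic alcohol.
The closest candidate here is a carboxylic acid group (-C(=O)OH), but the -OH is on a CX3 carbonyl carbon, not a CX4 carbon. No other fragment satisfies the full query, so there is no match.

No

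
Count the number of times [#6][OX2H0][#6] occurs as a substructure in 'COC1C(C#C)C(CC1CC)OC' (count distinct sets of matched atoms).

[#6][OX2H0][#6] is the SMARTS for an ether: an aliphatic oxygen bridging two carbons with no H on the oxygen.
The molecule carries 2 separate instances of a methoxy ether (-OCH3) meeting every constraint; each maps to a distinct set of atoms, giving 2 matches.

2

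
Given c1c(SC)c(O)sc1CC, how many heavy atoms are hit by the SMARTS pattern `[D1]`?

The query [D1] means: atom with exactly one heavy-atom neighbour (degree 1).
Check the 10 heavy atoms by environment: 1× s (aromatic, D2) → no; 3× c (aromatic, D3) → no; 1× c (aromatic, D2) → no; 1× O (D1) → match; 1× S (D2) → no; 2× C (D1) → match; 1× C (D2) → no.
Summing the matching environments: 1 + 2 = 3 matching atoms.

3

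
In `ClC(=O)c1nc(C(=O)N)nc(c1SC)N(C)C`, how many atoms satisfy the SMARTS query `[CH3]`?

3

The query [CH3] means: aliphatic carbon with exactly three hydrogens.
Check the 17 heavy atoms by environment: 2× n (aromatic, H0) → no; 4× c (aromatic, H0) → no; 2× C (H0) → no; 2× O (H0) → no; 1× N (H2) → no; 1× S (H0) → no; 3× C (H3) → match; 1× N (H0) → no; 1× Cl (H0) → no.
That gives 3 matching atoms.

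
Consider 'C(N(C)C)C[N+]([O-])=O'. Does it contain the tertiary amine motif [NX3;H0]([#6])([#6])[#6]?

Yes

The pattern [NX3;H0]([#6])([#6])[#6] describes a trivalent nitrogen with no H, bonded to three carbons — a tertiary amine.
The molecule carries a dimethylamino group (-N(CH3)2), whose atoms satisfy every constraint of the query, so the pattern matches.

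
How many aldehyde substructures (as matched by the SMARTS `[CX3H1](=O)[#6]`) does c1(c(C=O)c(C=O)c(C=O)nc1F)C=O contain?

[CX3H1](=O)[#6] is the SMARTS for an aldehyde: an sp2 carbon with one H, double-bonded to O and single-bonded to carbon.
The molecule carries 4 separate instances of an aldehyde (-CHO) meeting every constraint; each maps to a distinct set of atoms, giving 4 matches.

4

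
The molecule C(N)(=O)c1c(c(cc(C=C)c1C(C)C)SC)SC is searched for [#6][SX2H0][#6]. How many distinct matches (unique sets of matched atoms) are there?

2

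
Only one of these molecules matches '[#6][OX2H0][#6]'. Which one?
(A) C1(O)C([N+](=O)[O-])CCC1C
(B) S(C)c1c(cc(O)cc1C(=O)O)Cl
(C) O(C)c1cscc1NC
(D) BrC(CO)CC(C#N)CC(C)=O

C

[#6][OX2H0][#6] describes an aliphatic oxygen bridging two carbons with no H on the oxygen (an ether).
(A) has a hydroxyl group (-OH) but the oxygen has H1, not H0 bridging two carbons.
(B) has a hydroxyl group (-OH) but the oxygen has H1, not H0 bridging two carbons.
(C) contains a methoxy ether (-OCH3), which satisfies every atom and bond constraint.
(D) has a hydroxyl group (-OH) but the oxygen has H1, not H0 bridging two carbons.
So the answer is (C).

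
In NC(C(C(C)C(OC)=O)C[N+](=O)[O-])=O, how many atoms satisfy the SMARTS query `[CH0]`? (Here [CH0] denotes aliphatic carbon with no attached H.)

2

Check the 14 heavy atoms by environment: 1× C (H2) → no; 2× C (H1) → no; 2× C (H3) → no; 2× C (H0) → match; 4× O (H0) → no; 1× N (charge +1, H0) → no; 1× O (charge -1, H0) → no; 1× N (H2) → no.
That gives 2 matching atoms.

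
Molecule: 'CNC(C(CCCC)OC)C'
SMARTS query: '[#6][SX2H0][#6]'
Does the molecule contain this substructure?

No

The pattern [#6][SX2H0][#6] describes an aliphatic sulfur bridging two carbons with no H on the sulfur — a thioether.
The closest candidate here is a methoxy ether (-OCH3), but the bridging atom is O, not S. No other fragment satisfies the full query, so there is no match.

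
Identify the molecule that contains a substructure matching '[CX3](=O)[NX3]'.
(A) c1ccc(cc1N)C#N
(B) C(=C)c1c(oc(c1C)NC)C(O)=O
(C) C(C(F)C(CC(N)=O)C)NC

[CX3](=O)[NX3] describes a carbonyl carbon bonded to a trivalent nitrogen (an amide).
(A) has a nitrile (-C#N) but the nitrile N is NX1 (triple-bonded), not NX3.
(B) has a carboxylic acid group (-C(=O)OH) but the carbonyl is bonded to O, not to an NX3 nitrogen.
(C) contains a primary amide (-C(=O)NH2), which satisfies every atom and bond constraint.
So the answer is (C).

C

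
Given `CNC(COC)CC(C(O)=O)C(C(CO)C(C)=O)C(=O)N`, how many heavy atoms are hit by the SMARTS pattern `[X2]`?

The query [X2] means: any atom with exactly two total connections (bonds + H).
Check the 21 heavy atoms by environment: 10× C (X4) → no; 3× C (X3) → no; 3× O (X1) → no; 3× O (X2) → match; 2× N (X3) → no.
That gives 3 matching atoms.

3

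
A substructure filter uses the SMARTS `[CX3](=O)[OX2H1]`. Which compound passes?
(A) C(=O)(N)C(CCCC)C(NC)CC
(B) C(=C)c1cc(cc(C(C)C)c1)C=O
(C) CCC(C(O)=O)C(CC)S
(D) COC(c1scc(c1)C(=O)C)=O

[CX3](=O)[OX2H1] describes an sp2 carbon double-bonded to O and single-bonded to an -OH oxygen (a carboxylic acid).
(A) has a primary amide (-C(=O)NH2) but the carbonyl is bonded to N, not to an -OH oxygen.
(B) has an aldehyde (-CHO) but there is no singly-bonded oxygen on the carbonyl carbon.
(C) contains a carboxylic acid group (-C(=O)OH), which satisfies every atom and bond constraint.
(D) has a methyl-ester group (-C(=O)OCH3) but the singly-bonded O has no H (OX2H0, not OX2H1).
So the answer is (C).

C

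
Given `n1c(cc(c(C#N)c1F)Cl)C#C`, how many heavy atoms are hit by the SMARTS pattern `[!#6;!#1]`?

The query [!#6;!#1] means: not carbon and not hydrogen — any heteroatom.
Check the 12 heavy atoms by environment: 1× n (aromatic) → match; 5× c (aromatic) → no; 3× C → no; 1× F → match; 1× Cl → match; 1× N → match.
Summing the matching environments: 1 + 1 + 1 + 1 = 4 matching atoms.

4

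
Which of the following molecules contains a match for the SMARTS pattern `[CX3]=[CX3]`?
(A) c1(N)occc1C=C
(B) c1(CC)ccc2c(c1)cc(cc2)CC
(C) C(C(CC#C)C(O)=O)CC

A

[CX3]=[CX3] describes a non-aromatic C=C double bond between two sp2 carbons (an alkene).
(A) contains a vinyl group (-CH=CH2), which satisfies every atom and bond constraint.
(B) has an ethyl group (-CH2CH3) but its C-C bond is a single bond between CX4 carbons, not CX3=CX3.
(C) has an ethyl group (-CH2CH3) but its C-C bond is a single bond between CX4 carbons, not CX3=CX3.
So the answer is (A).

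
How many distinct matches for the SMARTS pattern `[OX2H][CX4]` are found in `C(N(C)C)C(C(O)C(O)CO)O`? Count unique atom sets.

[OX2H][CX4] is the SMARTS for an aliphatic alcohol: a hydroxyl oxygen bound to an sp3 (X4) carbon.
The molecule carries 4 separate instances of a hydroxyl group (-OH) meeting every constraint; each maps to a distinct set of atoms, giving 4 matches.

4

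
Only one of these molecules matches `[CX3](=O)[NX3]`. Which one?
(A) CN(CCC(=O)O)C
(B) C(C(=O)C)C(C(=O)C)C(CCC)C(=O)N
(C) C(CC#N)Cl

[CX3](=O)[NX3] describes a carbonyl carbon bonded to a trivalent nitrogen (an amide).
(A) has a carboxylic acid group (-C(=O)OH) but the carbonyl is bonded to O, not to an NX3 nitrogen.
(B) contains a primary amide (-C(=O)NH2), which satisfies every atom and bond constraint.
(C) has a nitrile (-C#N) but the nitrile N is NX1 (triple-bonded), not NX3.
So the answer is (B).

B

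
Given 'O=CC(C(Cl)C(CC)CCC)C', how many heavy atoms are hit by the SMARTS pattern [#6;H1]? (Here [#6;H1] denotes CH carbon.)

The query [#6;H1] means: any carbon bearing exactly one hydrogen.
Check the 12 heavy atoms by environment: 3× C (H3) → no; 4× C (H1) → match; 3× C (H2) → no; 1× O (H0) → no; 1× Cl (H0) → no.
That gives 4 matching atoms.

4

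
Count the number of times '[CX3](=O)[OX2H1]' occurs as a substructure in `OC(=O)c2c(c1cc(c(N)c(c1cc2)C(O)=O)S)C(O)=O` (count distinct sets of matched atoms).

3

[CX3](=O)[OX2H1] is the SMARTS for a carboxylic acid: an sp2 carbon double-bonded to O and single-bonded to an -OH oxygen.
The molecule carries 3 separate instances of a carboxylic acid group (-C(=O)OH) meeting every constraint; each maps to a distinct set of atoms, giving 3 matches.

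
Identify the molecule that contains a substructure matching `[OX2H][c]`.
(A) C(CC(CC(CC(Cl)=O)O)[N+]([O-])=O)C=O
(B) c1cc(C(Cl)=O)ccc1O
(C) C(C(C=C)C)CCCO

[OX2H][c] describes a hydroxyl oxygen attached to an aromatic carbon (a phenol).
(A) has a hydroxyl group (-OH) but the -OH is on an aliphatic carbon, not an aromatic c.
(B) contains a hydroxyl group (-OH), which satisfies every atom and bond constraint.
(C) has a hydroxyl group (-OH) but the -OH is on an aliphatic carbon, not an aromatic c.
So the answer is (B).

B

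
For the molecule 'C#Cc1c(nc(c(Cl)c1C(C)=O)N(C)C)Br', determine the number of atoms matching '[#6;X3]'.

6

The query [#6;X3] means: any carbon (aromatic or not) with three total connections.
Check the 16 heavy atoms by environment: 1× n (aromatic, X2) → no; 5× c (aromatic, X3) → match; 1× N (X3) → no; 3× C (X4) → no; 1× Cl (X1) → no; 1× Br (X1) → no; 2× C (X2) → no; 1× C (X3) → match; 1× O (X1) → no.
Summing the matching environments: 5 + 1 = 6 matching atoms.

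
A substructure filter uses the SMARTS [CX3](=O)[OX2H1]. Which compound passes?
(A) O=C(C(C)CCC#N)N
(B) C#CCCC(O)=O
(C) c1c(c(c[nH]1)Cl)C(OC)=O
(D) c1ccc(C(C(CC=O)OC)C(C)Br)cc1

B

[CX3](=O)[OX2H1] describes an sp2 carbon double-bonded to O and single-bonded to an -OH oxygen (a carboxylic acid).
(A) has a primary amide (-C(=O)NH2) but the carbonyl is bonded to N, not to an -OH oxygen.
(B) contains a carboxylic acid group (-C(=O)OH), which satisfies every atom and bond constraint.
(C) has a methyl-ester group (-C(=O)OCH3) but the singly-bonded O has no H (OX2H0, not OX2H1).
(D) has an aldehyde (-CHO) but there is no singly-bonded oxygen on the carbonyl carbon.
So the answer is (B).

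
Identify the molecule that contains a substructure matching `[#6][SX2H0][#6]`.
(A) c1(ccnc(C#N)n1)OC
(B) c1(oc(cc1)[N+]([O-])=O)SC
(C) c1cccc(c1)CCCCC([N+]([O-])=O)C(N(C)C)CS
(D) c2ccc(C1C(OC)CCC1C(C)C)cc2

[#6][SX2H0][#6] describes an aliphatic sulfur bridging two carbons with no H on the sulfur (a thioether).
(A) has a methoxy ether (-OCH3) but the bridging atom is O, not S.
(B) contains a methylthio ether (-SCH3), which satisfies every atom and bond constraint.
(C) has a thiol (-SH) but the sulfur has H1, not H0 bridging two carbons.
(D) has a methoxy ether (-OCH3) but the bridging atom is O, not S.
So the answer is (B).

B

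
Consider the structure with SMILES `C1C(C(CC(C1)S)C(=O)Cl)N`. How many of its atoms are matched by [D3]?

4

The query [D3] means: atom with exactly three heavy-atom neighbours.
Check the 11 heavy atoms by environment: 3× C (D2) → no; 4× C (D3) → match; 1× N (D1) → no; 1× O (D1) → no; 1× Cl (D1) → no; 1× S (D1) → no.
That gives 4 matching atoms.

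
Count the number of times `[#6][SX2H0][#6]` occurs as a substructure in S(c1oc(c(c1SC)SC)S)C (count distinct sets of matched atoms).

3

[#6][SX2H0][#6] is the SMARTS for a thioether: an aliphatic sulfur bridging two carbons with no H on the sulfur.
The molecule carries 3 separate instances of a methylthio ether (-SCH3) meeting every constraint; each maps to a distinct set of atoms, giving 3 matches.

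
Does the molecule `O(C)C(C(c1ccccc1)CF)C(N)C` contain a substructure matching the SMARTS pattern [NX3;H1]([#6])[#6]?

No

The pattern [NX3;H1]([#6])[#6] describes a trivalent nitrogen with one H, bonded to two carbons — a secondary amine.
The closest candidate here is a primary amino group (-NH2), but the nitrogen has H2 and only one carbon neighbour. No other fragment satisfies the full query, so there is no match.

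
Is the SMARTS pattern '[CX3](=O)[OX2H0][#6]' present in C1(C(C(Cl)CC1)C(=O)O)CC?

The pattern [CX3](=O)[OX2H0][#6] describes a carbonyl carbon bonded to an oxygen that is itself bonded to carbon (no H on that O) — an ester.
The closest candidate here is a carboxylic acid group (-C(=O)OH), but the singly-bonded O carries H (OX2H1, not H0). No other fragment satisfies the full query, so there is no match.

No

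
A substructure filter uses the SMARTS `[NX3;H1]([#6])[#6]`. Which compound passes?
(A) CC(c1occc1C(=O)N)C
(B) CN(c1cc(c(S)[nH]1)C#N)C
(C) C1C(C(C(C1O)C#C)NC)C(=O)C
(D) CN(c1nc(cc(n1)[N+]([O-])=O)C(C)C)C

C

[NX3;H1]([#6])[#6] describes a trivalent nitrogen with one H, bonded to two carbons (a secondary amine).
(A) has a primary amide (-C(=O)NH2) but the -C(=O)NH2 nitrogen has H2, not H1.
(B) has a dimethylamino group (-N(CH3)2) but the nitrogen has H0, not H1.
(C) contains an N-methylamino group (-NHCH3), which satisfies every atom and bond constraint.
(D) has a dimethylamino group (-N(CH3)2) but the nitrogen has H0, not H1.
So the answer is (C).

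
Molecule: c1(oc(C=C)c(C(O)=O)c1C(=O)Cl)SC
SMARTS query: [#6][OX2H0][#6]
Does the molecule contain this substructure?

No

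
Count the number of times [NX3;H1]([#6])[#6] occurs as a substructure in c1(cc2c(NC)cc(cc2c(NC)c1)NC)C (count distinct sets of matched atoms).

3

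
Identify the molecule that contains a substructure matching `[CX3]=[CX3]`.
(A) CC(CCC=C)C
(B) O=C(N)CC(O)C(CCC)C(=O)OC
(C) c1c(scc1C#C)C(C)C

A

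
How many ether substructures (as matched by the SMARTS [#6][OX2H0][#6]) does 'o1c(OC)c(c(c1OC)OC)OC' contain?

4

[#6][OX2H0][#6] is the SMARTS for an ether: an aliphatic oxygen bridging two carbons with no H on the oxygen.
The molecule carries 4 separate instances of a methoxy ether (-OCH3) meeting every constraint; each maps to a distinct set of atoms, giving 4 matches.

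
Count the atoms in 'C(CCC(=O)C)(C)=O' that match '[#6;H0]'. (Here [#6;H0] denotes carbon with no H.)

2

The query [#6;H0] means: any carbon with no attached hydrogen.
Check the 8 heavy atoms by environment: 2× C (H2) → no; 2× C (H0) → match; 2× O (H0) → no; 2× C (H3) → no.
That gives 2 matching atoms.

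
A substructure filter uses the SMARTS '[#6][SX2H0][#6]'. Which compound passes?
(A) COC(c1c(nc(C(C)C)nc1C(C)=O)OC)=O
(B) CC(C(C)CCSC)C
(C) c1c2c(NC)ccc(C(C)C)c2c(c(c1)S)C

B

[#6][SX2H0][#6] describes an aliphatic sulfur bridging two carbons with no H on the sulfur (a thioether).
(A) has a methoxy ether (-OCH3) but the bridging atom is O, not S.
(B) contains a methylthio ether (-SCH3), which satisfies every atom and bond constraint.
(C) has a thiol (-SH) but the sulfur has H1, not H0 bridging two carbons.
So the answer is (B).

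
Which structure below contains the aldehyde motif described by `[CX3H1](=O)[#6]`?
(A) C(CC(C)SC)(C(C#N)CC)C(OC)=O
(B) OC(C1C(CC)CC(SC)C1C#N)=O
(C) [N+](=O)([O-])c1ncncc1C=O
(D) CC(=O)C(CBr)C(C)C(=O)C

C

[CX3H1](=O)[#6] describes an sp2 carbon with one H, double-bonded to O and single-bonded to carbon (an aldehyde).
(A) has a methyl-ester group (-C(=O)OCH3) but the carbonyl carbon has H0, not H1.
(B) has a carboxylic acid group (-C(=O)OH) but the carbonyl carbon has H0 and is bonded to O, not H1.
(C) contains an aldehyde (-CHO), which satisfies every atom and bond constraint.
(D) has an acetyl/ketone group (-C(=O)CH3) but the carbonyl carbon has H0 (two carbon neighbours), not H1.
So the answer is (C).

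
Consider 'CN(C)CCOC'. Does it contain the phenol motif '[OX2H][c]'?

The pattern [OX2H][c] describes a hydroxyl oxygen attached to an aromatic carbon — a phenol.
The closest candidate here is a methoxy ether (-OCH3), but the oxygen has H0, not H1. No other fragment satisfies the full query, so there is no match.

No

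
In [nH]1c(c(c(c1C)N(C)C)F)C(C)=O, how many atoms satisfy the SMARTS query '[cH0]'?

4

The query [cH0] means: aromatic carbon with no attached hydrogen (substituted or ring-fusion).
Check the 13 heavy atoms by environment: 1× n (aromatic, H1) → no; 4× c (aromatic, H0) → match; 1× F (H0) → no; 1× C (H0) → no; 1× O (H0) → no; 4× C (H3) → no; 1× N (H0) → no.
That gives 4 matching atoms.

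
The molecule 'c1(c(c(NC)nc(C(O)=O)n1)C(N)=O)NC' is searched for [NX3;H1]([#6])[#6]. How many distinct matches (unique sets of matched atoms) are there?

2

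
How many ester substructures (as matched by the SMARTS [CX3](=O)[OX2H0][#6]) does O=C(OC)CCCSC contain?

1

[CX3](=O)[OX2H0][#6] is the SMARTS for an ester: a carbonyl carbon bonded to an oxygen that is itself bonded to carbon (no H on that O).
Exactly one fragment in the molecule meets all constraints, giving 1 match.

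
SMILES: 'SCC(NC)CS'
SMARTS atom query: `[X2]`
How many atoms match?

2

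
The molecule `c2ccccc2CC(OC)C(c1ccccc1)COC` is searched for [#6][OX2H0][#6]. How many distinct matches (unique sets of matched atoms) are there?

[#6][OX2H0][#6] is the SMARTS for an ether: an aliphatic oxygen bridging two carbons with no H on the oxygen.
The molecule carries 2 separate instances of a methoxy ether (-OCH3) meeting every constraint; each maps to a distinct set of atoms, giving 2 matches.

2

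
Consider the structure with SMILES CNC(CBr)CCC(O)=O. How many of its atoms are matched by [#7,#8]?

3

The query [#7,#8] means: nitrogen or oxygen (comma = OR).
Check the 10 heavy atoms by environment: 6× C → no; 1× Br → no; 2× O → match; 1× N → match.
Summing the matching environments: 2 + 1 = 3 matching atoms.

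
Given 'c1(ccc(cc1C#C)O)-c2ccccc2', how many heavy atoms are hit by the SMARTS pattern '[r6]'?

12

The query [r6] means: r6 matches atoms in a six-membered ring.
Check the 15 heavy atoms by environment: 12× c (aromatic, in 6-ring) → match; 1× O (acyclic) → no; 2× C (acyclic) → no.
That gives 12 matching atoms.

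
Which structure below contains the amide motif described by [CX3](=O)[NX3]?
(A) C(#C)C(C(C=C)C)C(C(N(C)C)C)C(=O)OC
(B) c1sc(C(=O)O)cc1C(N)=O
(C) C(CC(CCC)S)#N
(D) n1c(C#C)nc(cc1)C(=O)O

[CX3](=O)[NX3] describes a carbonyl carbon bonded to a trivalent nitrogen (an amide).
(A) has a methyl-ester group (-C(=O)OCH3) but the carbonyl is bonded to O, not to an NX3 nitrogen.
(B) contains a primary amide (-C(=O)NH2), which satisfies every atom and bond constraint.
(C) has a nitrile (-C#N) but the nitrile N is NX1 (triple-bonded), not NX3.
(D) has a carboxylic acid group (-C(=O)OH) but the carbonyl is bonded to O, not to an NX3 nitrogen.
So the answer is (B).

B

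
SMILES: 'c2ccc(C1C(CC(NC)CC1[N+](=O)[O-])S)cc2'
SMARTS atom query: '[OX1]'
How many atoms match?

2

The query [OX1] means: aliphatic oxygen with one total connection — typically a carbonyl =O or an oxide.
Check the 18 heavy atoms by environment: 7× C (X4) → no; 1× S (X2) → no; 6× c (aromatic, X3) → no; 1× N (X3) → no; 1× N (charge +1, X3) → no; 1× O (charge -1, X1) → match; 1× O (X1) → match.
Summing the matching environments: 1 + 1 = 2 matching atoms.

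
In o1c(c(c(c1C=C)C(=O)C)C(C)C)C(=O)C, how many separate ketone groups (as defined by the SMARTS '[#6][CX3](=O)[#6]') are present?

2

[#6][CX3](=O)[#6] is the SMARTS for a ketone: a carbonyl carbon (no H) flanked by two carbons.
The molecule carries 2 separate instances of an acetyl/ketone group (-C(=O)CH3) meeting every constraint; each maps to a distinct set of atoms, giving 2 matches.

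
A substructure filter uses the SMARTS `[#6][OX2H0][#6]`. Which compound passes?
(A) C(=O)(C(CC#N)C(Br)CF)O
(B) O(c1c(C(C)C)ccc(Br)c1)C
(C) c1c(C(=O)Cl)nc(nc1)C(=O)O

[#6][OX2H0][#6] describes an aliphatic oxygen bridging two carbons with no H on the oxygen (an ether).
(A) has a carboxylic acid group (-C(=O)OH) but the -OH oxygen has H1; the =O is OX1, not OX2.
(B) contains a methoxy ether (-OCH3), which satisfies every atom and bond constraint.
(C) has a carboxylic acid group (-C(=O)OH) but the -OH oxygen has H1; the =O is OX1, not OX2.
So the answer is (B).

B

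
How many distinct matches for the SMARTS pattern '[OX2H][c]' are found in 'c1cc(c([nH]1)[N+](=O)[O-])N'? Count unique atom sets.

0

[OX2H][c] is the SMARTS for a phenol: a hydroxyl oxygen attached to an aromatic carbon.
No fragment in the molecule satisfies every constraint, giving 0 matches.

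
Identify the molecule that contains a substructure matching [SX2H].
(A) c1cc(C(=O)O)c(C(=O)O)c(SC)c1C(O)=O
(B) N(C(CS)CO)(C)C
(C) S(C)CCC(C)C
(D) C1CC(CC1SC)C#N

B

[SX2H] describes an aliphatic sulfur with two connections, one being H (a thiol).
(A) has a methylthio ether (-SCH3) but the sulfur has H0 (bonded to two carbons), not H1.
(B) contains a thiol (-SH), which satisfies every atom and bond constraint.
(C) has a methylthio ether (-SCH3) but the sulfur has H0 (bonded to two carbons), not H1.
(D) has a methylthio ether (-SCH3) but the sulfur has H0 (bonded to two carbons), not H1.
So the answer is (B).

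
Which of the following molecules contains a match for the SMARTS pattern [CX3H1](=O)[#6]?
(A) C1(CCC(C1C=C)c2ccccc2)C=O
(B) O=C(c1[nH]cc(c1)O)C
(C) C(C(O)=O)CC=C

[CX3H1](=O)[#6] describes an sp2 carbon with one H, double-bonded to O and single-bonded to carbon (an aldehyde).
(A) contains an aldehyde (-CHO), which satisfies every atom and bond constraint.
(B) has an acetyl/ketone group (-C(=O)CH3) but the carbonyl carbon has H0 (two carbon neighbours), not H1.
(C) has a carboxylic acid group (-C(=O)OH) but the carbonyl carbon has H0 and is bonded to O, not H1.
So the answer is (A).

A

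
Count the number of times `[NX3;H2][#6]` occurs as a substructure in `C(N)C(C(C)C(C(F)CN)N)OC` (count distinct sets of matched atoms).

3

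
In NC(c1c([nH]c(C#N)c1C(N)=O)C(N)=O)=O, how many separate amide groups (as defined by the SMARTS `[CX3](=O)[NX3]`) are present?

3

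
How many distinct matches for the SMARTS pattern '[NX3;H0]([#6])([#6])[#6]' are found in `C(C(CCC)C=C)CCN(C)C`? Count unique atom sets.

1

[NX3;H0]([#6])([#6])[#6] is the SMARTS for a tertiary amine: a trivalent nitrogen with no H, bonded to three carbons.
Exactly one fragment in the molecule meets all constraints, giving 1 match.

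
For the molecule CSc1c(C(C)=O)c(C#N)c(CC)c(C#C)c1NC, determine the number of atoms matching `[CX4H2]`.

1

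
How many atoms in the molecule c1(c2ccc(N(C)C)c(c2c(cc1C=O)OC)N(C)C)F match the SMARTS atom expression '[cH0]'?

Check the 21 heavy atoms by environment: 7× c (aromatic, H0) → match; 3× c (aromatic, H1) → no; 1× F (H0) → no; 2× N (H0) → no; 5× C (H3) → no; 1× C (H1) → no; 2× O (H0) → no.
That gives 7 matching atoms.

7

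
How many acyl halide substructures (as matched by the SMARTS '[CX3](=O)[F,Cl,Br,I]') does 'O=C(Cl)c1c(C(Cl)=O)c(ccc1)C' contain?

[CX3](=O)[F,Cl,Br,I] is the SMARTS for an acyl halide: a carbonyl carbon bonded to a halogen.
The molecule carries 2 separate instances of an acyl chloride (-C(=O)Cl) meeting every constraint; each maps to a distinct set of atoms, giving 2 matches.

2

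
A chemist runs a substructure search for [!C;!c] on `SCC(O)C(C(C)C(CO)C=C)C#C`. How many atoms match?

3

The query [!C;!c] means: neither aliphatic nor aromatic carbon — same as [!#6].
Check the 14 heavy atoms by environment: 11× C → no; 2× O → match; 1× S → match.
Summing the matching environments: 2 + 1 = 3 matching atoms.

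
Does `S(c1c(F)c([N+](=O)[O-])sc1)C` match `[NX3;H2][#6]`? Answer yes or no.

The pattern [NX3;H2][#6] describes a trivalent nitrogen with two H attached to carbon — a primary amine.
The closest candidate here is a nitro group (-[N+](=O)[O-]), but the nitrogen is [N+] with no H, not NX3H2. No other fragment satisfies the full query, so there is no match.

No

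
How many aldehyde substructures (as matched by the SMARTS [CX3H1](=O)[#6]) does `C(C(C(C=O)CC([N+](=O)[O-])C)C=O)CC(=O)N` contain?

2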